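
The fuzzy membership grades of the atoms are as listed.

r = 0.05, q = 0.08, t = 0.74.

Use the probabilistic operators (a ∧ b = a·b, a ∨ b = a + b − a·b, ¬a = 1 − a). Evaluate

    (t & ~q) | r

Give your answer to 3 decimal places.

0.697

~q = 1 − 0.0800 = 0.9200
t & ~q = a·b on (0.7400, 0.9200) = 0.6808
(t & ~q) | r = a + b − a·b on (0.6808, 0.0500) = 0.6968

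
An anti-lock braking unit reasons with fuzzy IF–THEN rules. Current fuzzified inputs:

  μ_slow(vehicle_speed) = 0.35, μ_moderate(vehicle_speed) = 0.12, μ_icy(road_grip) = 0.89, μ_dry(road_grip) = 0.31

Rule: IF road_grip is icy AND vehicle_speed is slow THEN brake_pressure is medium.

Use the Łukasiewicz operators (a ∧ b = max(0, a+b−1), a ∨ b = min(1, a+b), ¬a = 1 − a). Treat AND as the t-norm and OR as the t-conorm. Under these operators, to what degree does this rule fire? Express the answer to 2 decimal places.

firing strength: icy=0.89, slow=0.35; AND[max(0, a+b−1)] → w = 0.24

0.24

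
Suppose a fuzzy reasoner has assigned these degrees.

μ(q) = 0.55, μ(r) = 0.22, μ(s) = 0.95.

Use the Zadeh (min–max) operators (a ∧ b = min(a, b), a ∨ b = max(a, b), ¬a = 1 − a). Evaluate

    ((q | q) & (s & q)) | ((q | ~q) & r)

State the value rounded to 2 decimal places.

q | q = max(a, b) on (0.55, 0.55) = 0.55
s & q = min(a, b) on (0.95, 0.55) = 0.55
(q | q) & (s & q) = min(a, b) on (0.55, 0.55) = 0.55
~q = 1 − 0.55 = 0.45
q | ~q = max(a, b) on (0.55, 0.45) = 0.55
(q | ~q) & r = min(a, b) on (0.55, 0.22) = 0.22
((q | q) & (s & q)) | ((q | ~q) & r) = max(a, b) on (0.55, 0.22) = 0.55

0.55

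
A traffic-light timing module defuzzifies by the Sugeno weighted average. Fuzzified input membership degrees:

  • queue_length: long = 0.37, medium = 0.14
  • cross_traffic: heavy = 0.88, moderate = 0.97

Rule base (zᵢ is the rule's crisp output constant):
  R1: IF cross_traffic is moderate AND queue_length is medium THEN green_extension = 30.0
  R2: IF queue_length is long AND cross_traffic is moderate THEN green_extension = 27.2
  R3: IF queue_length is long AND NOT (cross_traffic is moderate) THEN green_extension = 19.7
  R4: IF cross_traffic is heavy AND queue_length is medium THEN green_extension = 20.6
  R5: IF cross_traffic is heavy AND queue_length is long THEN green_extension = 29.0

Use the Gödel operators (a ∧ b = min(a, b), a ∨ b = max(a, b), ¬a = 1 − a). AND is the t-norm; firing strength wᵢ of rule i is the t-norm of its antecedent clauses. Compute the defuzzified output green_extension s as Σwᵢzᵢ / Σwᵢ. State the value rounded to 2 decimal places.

27.11

R1 (z=30.0): moderate=0.97, medium=0.14; AND[min(a, b)] → w = 0.14
R2 (z=27.2): long=0.37, moderate=0.97; AND[min(a, b)] → w = 0.37
R3 (z=19.7): long=0.37, ¬moderate=1−0.97=0.03; AND[min(a, b)] → w = 0.03
R4 (z=20.6): heavy=0.88, medium=0.14; AND[min(a, b)] → w = 0.14
R5 (z=29.0): heavy=0.88, long=0.37; AND[min(a, b)] → w = 0.37
Weighted average = (0.14·30.0 + 0.37·27.2 + 0.03·19.7 + 0.14·20.6 + 0.37·29.0) / (0.14 + 0.37 + 0.03 + 0.14 + 0.37)
  = 28.4690 / 1.0500 = 27.11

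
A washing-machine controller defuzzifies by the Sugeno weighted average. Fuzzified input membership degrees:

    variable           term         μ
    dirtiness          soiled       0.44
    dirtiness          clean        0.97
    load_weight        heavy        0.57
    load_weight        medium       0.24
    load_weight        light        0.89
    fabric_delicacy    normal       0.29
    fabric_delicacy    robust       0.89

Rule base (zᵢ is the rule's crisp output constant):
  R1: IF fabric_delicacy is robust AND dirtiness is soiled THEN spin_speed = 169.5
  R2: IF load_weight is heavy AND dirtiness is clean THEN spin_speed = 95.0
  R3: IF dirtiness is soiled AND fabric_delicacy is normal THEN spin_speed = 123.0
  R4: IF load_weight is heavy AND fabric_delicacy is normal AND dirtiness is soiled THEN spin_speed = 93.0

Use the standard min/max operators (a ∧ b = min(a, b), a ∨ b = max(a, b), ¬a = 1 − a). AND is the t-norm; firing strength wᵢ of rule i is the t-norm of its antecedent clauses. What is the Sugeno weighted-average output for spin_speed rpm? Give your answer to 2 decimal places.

R1 (z=169.5): robust=0.89, soiled=0.44; AND[min(a, b)] → w = 0.44
R2 (z=95.0): heavy=0.57, clean=0.97; AND[min(a, b)] → w = 0.57
R3 (z=123.0): soiled=0.44, normal=0.29; AND[min(a, b)] → w = 0.29
R4 (z=93.0): heavy=0.57, normal=0.29, soiled=0.44; AND[min(a, b)] → w = 0.29
Weighted average = (0.44·169.5 + 0.57·95.0 + 0.29·123.0 + 0.29·93.0) / (0.44 + 0.57 + 0.29 + 0.29)
  = 191.3700 / 1.5900 = 120.36

120.36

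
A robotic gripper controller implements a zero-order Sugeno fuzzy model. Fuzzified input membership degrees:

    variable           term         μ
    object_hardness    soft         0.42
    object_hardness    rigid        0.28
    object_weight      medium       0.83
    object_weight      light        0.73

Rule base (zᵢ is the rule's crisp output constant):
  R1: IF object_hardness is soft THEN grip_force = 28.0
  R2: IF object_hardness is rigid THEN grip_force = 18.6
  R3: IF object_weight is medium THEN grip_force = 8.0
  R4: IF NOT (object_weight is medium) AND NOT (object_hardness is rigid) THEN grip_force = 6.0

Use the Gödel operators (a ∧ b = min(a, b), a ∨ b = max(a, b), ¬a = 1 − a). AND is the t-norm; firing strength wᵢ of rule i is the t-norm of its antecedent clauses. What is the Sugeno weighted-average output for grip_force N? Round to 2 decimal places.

14.49

R1 (z=28.0): soft=0.42 → w = 0.42
R2 (z=18.6): rigid=0.28 → w = 0.28
R3 (z=8.0): medium=0.83 → w = 0.83
R4 (z=6.0): ¬medium=1−0.83=0.17, ¬rigid=1−0.28=0.72; AND[min(a, b)] → w = 0.17
Weighted average = (0.42·28.0 + 0.28·18.6 + 0.83·8.0 + 0.17·6.0) / (0.42 + 0.28 + 0.83 + 0.17)
  = 24.6280 / 1.7000 = 14.49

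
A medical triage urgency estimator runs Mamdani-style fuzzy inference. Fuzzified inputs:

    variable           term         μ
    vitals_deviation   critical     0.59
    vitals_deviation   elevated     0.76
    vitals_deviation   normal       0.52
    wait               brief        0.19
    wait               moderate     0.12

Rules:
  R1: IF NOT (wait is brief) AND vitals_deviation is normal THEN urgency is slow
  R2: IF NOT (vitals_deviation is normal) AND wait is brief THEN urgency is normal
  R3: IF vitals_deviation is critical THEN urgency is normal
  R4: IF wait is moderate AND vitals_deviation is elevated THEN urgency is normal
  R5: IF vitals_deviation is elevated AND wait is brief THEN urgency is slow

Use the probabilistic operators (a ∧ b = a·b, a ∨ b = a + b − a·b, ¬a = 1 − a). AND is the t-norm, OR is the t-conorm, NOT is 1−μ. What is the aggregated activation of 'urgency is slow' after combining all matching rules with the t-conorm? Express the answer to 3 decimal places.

0.505

R1: ¬brief=1−0.19=0.81, normal=0.52; AND[a·b] → w = 0.4212
R2: ¬normal=1−0.52=0.48, brief=0.19; AND[a·b] → w = 0.0912
R3: critical=0.59 → w = 0.5900
R4: moderate=0.12, elevated=0.76; AND[a·b] → w = 0.0912
R5: elevated=0.76, brief=0.19; AND[a·b] → w = 0.1444
Rules with consequent 'slow': {R1, R5} → strengths 0.4212, 0.1444
Aggregate via t-conorm [a + b − a·b]: 0.5048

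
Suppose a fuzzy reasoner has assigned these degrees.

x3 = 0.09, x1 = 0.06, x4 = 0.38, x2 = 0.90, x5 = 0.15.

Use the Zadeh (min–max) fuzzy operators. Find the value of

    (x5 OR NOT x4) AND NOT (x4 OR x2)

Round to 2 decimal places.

0.10

NOT x4 = 1 − 0.38 = 0.62
x5 OR NOT x4 = max(a, b) on (0.15, 0.62) = 0.62
x4 OR x2 = max(a, b) on (0.38, 0.90) = 0.90
NOT (x4 OR x2) = 1 − 0.90 = 0.10
(x5 OR NOT x4) AND NOT (x4 OR x2) = min(a, b) on (0.62, 0.10) = 0.10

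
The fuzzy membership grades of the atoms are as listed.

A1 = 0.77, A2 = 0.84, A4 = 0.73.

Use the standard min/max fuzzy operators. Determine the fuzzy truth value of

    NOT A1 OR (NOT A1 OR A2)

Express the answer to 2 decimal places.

0.84

NOT A1 = 1 − 0.77 = 0.23
NOT A1 = 1 − 0.77 = 0.23
NOT A1 OR A2 = max(a, b) on (0.23, 0.84) = 0.84
NOT A1 OR (NOT A1 OR A2) = max(a, b) on (0.23, 0.84) = 0.84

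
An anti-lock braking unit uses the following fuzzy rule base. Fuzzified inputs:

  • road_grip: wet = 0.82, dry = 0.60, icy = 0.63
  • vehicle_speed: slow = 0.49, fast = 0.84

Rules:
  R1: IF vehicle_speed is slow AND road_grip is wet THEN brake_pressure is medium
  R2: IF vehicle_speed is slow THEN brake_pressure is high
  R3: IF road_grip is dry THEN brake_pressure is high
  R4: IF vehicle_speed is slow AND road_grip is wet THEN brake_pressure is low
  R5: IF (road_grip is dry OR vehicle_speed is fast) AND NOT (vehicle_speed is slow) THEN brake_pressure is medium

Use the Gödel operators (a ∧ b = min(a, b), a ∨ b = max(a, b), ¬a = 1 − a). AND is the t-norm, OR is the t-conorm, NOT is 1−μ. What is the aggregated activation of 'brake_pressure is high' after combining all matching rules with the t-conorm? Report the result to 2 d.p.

R1: slow=0.49, wet=0.82; AND[min(a, b)] → w = 0.49
R2: slow=0.49 → w = 0.49
R3: dry=0.60 → w = 0.60
R4: slow=0.49, wet=0.82; AND[min(a, b)] → w = 0.49
R5: (dry=0.60 OR fast=0.84) = 0.84; AND[min(a, b)] with ¬slow=1−0.49=0.51 → w = 0.51
Rules with consequent 'high': {R2, R3} → strengths 0.49, 0.60
Aggregate via t-conorm [max(a, b)]: 0.60

0.60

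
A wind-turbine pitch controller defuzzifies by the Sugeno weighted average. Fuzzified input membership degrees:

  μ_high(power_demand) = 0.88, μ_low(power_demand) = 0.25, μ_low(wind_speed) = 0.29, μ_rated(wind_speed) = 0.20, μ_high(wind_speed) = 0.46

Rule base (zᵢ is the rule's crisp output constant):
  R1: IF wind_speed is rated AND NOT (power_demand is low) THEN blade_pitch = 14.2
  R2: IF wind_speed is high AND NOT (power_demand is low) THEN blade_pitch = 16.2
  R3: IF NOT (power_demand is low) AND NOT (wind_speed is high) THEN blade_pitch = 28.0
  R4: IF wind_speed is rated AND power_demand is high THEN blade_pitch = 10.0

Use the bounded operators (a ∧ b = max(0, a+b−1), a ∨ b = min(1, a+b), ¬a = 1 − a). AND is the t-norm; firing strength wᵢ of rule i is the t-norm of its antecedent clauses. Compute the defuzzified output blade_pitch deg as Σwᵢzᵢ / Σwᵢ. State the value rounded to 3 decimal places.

21.245

R1 (z=14.2): rated=0.20, ¬low=1−0.25=0.75; AND[max(0, a+b−1)] → w = 0.00
R2 (z=16.2): high=0.46, ¬low=1−0.25=0.75; AND[max(0, a+b−1)] → w = 0.21
R3 (z=28.0): ¬low=1−0.25=0.75, ¬high=1−0.46=0.54; AND[max(0, a+b−1)] → w = 0.29
R4 (z=10.0): rated=0.20, high=0.88; AND[max(0, a+b−1)] → w = 0.08
Weighted average = (0.00·14.2 + 0.21·16.2 + 0.29·28.0 + 0.08·10.0) / (0.00 + 0.21 + 0.29 + 0.08)
  = 12.3220 / 0.5800 = 21.245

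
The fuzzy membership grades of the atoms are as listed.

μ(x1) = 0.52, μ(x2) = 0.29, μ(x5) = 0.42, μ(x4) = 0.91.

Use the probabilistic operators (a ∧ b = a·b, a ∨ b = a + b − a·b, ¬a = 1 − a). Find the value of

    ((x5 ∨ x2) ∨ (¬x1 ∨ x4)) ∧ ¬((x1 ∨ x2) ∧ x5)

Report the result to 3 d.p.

0.709

x5 ∨ x2 = a + b − a·b on (0.4200, 0.2900) = 0.5882
¬x1 = 1 − 0.5200 = 0.4800
¬x1 ∨ x4 = a + b − a·b on (0.4800, 0.9100) = 0.9532
(x5 ∨ x2) ∨ (¬x1 ∨ x4) = a + b − a·b on (0.5882, 0.9532) = 0.9807
x1 ∨ x2 = a + b − a·b on (0.5200, 0.2900) = 0.6592
(x1 ∨ x2) ∧ x5 = a·b on (0.6592, 0.4200) = 0.2769
¬((x1 ∨ x2) ∧ x5) = 1 − 0.2769 = 0.7231
((x5 ∨ x2) ∨ (¬x1 ∨ x4)) ∧ ¬((x1 ∨ x2) ∧ x5) = a·b on (0.9807, 0.7231) = 0.7092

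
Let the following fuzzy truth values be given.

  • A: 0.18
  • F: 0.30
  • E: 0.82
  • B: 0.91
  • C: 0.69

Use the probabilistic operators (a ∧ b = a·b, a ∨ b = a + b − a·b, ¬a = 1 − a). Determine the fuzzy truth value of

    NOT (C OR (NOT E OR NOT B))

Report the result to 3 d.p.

0.231

NOT E = 1 − 0.8200 = 0.1800
NOT B = 1 − 0.9100 = 0.0900
NOT E OR NOT B = a + b − a·b on (0.1800, 0.0900) = 0.2538
C OR (NOT E OR NOT B) = a + b − a·b on (0.6900, 0.2538) = 0.7687
NOT (C OR (NOT E OR NOT B)) = 1 − 0.7687 = 0.2313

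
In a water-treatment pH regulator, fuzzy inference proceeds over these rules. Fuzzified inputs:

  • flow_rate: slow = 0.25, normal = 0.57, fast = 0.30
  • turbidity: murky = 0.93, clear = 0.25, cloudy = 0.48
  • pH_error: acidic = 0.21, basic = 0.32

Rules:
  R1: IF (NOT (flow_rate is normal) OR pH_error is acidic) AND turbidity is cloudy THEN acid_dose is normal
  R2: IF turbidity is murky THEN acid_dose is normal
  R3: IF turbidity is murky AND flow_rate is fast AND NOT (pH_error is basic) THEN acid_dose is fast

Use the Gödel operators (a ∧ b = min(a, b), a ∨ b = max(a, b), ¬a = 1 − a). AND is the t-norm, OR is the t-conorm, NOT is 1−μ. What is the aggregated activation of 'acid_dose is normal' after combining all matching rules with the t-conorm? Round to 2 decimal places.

R1: (¬normal=1−0.57=0.43 OR acidic=0.21) = 0.43; AND[min(a, b)] with cloudy=0.48 → w = 0.43
R2: murky=0.93 → w = 0.93
R3: murky=0.93, fast=0.30, ¬basic=1−0.32=0.68; AND[min(a, b)] → w = 0.30
Rules with consequent 'normal': {R1, R2} → strengths 0.43, 0.93
Aggregate via t-conorm [max(a, b)]: 0.93

0.93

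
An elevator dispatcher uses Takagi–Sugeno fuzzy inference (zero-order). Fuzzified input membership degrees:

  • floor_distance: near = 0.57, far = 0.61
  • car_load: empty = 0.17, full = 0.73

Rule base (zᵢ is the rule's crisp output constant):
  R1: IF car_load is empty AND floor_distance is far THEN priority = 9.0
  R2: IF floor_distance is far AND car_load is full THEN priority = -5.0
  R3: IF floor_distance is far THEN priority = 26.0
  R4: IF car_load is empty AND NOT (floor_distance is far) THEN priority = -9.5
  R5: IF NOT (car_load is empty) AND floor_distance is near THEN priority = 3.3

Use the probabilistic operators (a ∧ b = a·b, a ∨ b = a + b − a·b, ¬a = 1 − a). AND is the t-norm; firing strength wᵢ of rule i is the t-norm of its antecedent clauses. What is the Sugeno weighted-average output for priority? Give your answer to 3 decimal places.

9.125

R1 (z=9.0): empty=0.17, far=0.61; AND[a·b] → w = 0.1037
R2 (z=-5.0): far=0.61, full=0.73; AND[a·b] → w = 0.4453
R3 (z=26.0): far=0.61 → w = 0.6100
R4 (z=-9.5): empty=0.17, ¬far=1−0.61=0.39; AND[a·b] → w = 0.0663
R5 (z=3.3): ¬empty=1−0.17=0.83, near=0.57; AND[a·b] → w = 0.4731
Weighted average = (0.1037·9.0 + 0.4453·-5.0 + 0.6100·26.0 + 0.0663·-9.5 + 0.4731·3.3) / (0.1037 + 0.4453 + 0.6100 + 0.0663 + 0.4731)
  = 15.4982 / 1.6984 = 9.125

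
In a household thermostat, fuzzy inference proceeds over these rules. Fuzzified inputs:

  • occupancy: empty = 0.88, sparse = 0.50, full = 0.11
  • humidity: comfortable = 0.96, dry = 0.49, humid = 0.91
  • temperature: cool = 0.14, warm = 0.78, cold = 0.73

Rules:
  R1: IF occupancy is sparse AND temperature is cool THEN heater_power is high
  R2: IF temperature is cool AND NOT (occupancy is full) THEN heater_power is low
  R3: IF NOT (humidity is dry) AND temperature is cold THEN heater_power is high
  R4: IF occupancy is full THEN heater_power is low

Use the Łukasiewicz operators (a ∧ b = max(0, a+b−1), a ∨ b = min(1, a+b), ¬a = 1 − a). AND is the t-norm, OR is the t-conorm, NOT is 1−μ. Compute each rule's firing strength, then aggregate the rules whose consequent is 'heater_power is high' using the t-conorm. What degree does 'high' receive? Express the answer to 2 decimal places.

0.24

R1: sparse=0.50, cool=0.14; AND[max(0, a+b−1)] → w = 0.00
R2: cool=0.14, ¬full=1−0.11=0.89; AND[max(0, a+b−1)] → w = 0.03
R3: ¬dry=1−0.49=0.51, cold=0.73; AND[max(0, a+b−1)] → w = 0.24
R4: full=0.11 → w = 0.11
Rules with consequent 'high': {R1, R3} → strengths 0.00, 0.24
Aggregate via t-conorm [min(1, a+b)]: 0.24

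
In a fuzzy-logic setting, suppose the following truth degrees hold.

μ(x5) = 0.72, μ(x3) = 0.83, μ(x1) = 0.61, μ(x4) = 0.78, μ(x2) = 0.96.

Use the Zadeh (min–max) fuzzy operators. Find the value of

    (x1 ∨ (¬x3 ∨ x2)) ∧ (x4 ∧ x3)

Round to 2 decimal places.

0.78

¬x3 = 1 − 0.83 = 0.17
¬x3 ∨ x2 = max(a, b) on (0.17, 0.96) = 0.96
x1 ∨ (¬x3 ∨ x2) = max(a, b) on (0.61, 0.96) = 0.96
x4 ∧ x3 = min(a, b) on (0.78, 0.83) = 0.78
(x1 ∨ (¬x3 ∨ x2)) ∧ (x4 ∧ x3) = min(a, b) on (0.96, 0.78) = 0.78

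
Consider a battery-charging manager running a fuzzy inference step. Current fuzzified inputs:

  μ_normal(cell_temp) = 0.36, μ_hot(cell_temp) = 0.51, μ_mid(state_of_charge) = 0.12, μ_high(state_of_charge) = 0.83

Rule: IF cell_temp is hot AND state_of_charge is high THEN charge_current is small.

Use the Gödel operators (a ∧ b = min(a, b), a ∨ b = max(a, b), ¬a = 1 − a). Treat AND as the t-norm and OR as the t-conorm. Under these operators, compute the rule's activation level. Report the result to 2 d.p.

firing strength: hot=0.51, high=0.83; AND[min(a, b)] → w = 0.51

0.51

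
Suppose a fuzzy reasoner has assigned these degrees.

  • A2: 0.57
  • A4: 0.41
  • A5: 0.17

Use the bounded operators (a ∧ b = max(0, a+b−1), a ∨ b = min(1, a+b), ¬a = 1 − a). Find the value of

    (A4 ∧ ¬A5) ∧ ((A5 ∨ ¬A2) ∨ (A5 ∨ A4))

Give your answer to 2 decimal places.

0.24

¬A5 = 1 − 0.17 = 0.83
A4 ∧ ¬A5 = max(0, a+b−1) on (0.41, 0.83) = 0.24
¬A2 = 1 − 0.57 = 0.43
A5 ∨ ¬A2 = min(1, a+b) on (0.17, 0.43) = 0.60
A5 ∨ A4 = min(1, a+b) on (0.17, 0.41) = 0.58
(A5 ∨ ¬A2) ∨ (A5 ∨ A4) = min(1, a+b) on (0.60, 0.58) = 1.00
(A4 ∧ ¬A5) ∧ ((A5 ∨ ¬A2) ∨ (A5 ∨ A4)) = max(0, a+b−1) on (0.24, 1.00) = 0.24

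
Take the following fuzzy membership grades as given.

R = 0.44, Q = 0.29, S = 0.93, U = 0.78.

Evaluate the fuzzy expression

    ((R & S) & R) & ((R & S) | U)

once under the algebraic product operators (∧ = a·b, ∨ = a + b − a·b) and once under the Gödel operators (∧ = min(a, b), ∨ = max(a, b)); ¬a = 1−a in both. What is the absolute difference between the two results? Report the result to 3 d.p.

0.283

Under algebraic product:
  R & S = a·b on (0.4400, 0.9300) = 0.4092
  (R & S) & R = a·b on (0.4092, 0.4400) = 0.1800
  R & S = a·b on (0.4400, 0.9300) = 0.4092
  (R & S) | U = a + b − a·b on (0.4092, 0.7800) = 0.8700
  ((R & S) & R) & ((R & S) | U) = a·b on (0.1800, 0.8700) = 0.1566
  → value = 0.1566
Under Gödel:
  R & S = min(a, b) on (0.44, 0.93) = 0.44
  (R & S) & R = min(a, b) on (0.44, 0.44) = 0.44
  R & S = min(a, b) on (0.44, 0.93) = 0.44
  (R & S) | U = max(a, b) on (0.44, 0.78) = 0.78
  ((R & S) & R) & ((R & S) | U) = min(a, b) on (0.44, 0.78) = 0.44
  → value = 0.4400
|0.1566 − 0.4400| = 0.283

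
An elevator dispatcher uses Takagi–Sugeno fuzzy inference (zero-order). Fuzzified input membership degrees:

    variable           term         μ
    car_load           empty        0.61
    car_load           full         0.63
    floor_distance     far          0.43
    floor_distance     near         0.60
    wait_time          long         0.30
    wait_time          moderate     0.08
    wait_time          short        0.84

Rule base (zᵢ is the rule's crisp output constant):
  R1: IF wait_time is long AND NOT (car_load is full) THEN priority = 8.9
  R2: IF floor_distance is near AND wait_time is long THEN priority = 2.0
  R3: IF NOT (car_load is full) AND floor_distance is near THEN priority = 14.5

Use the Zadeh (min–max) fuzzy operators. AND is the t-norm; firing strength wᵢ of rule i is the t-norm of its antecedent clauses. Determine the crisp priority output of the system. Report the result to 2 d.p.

R1 (z=8.9): long=0.30, ¬full=1−0.63=0.37; AND[min(a, b)] → w = 0.30
R2 (z=2.0): near=0.60, long=0.30; AND[min(a, b)] → w = 0.30
R3 (z=14.5): ¬full=1−0.63=0.37, near=0.60; AND[min(a, b)] → w = 0.37
Weighted average = (0.30·8.9 + 0.30·2.0 + 0.37·14.5) / (0.30 + 0.30 + 0.37)
  = 8.6350 / 0.9700 = 8.90

8.90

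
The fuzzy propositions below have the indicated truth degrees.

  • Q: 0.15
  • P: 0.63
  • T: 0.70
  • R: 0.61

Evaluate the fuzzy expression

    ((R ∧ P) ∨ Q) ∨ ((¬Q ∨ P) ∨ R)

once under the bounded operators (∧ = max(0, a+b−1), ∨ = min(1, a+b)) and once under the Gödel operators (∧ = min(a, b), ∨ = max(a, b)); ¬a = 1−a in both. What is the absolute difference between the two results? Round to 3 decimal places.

0.150

Under bounded:
  R ∧ P = max(0, a+b−1) on (0.61, 0.63) = 0.24
  (R ∧ P) ∨ Q = min(1, a+b) on (0.24, 0.15) = 0.39
  ¬Q = 1 − 0.15 = 0.85
  ¬Q ∨ P = min(1, a+b) on (0.85, 0.63) = 1.00
  (¬Q ∨ P) ∨ R = min(1, a+b) on (1.00, 0.61) = 1.00
  ((R ∧ P) ∨ Q) ∨ ((¬Q ∨ P) ∨ R) = min(1, a+b) on (0.39, 1.00) = 1.00
  → value = 1.0000
Under Gödel:
  R ∧ P = min(a, b) on (0.61, 0.63) = 0.61
  (R ∧ P) ∨ Q = max(a, b) on (0.61, 0.15) = 0.61
  ¬Q = 1 − 0.15 = 0.85
  ¬Q ∨ P = max(a, b) on (0.85, 0.63) = 0.85
  (¬Q ∨ P) ∨ R = max(a, b) on (0.85, 0.61) = 0.85
  ((R ∧ P) ∨ Q) ∨ ((¬Q ∨ P) ∨ R) = max(a, b) on (0.61, 0.85) = 0.85
  → value = 0.8500
|1.0000 − 0.8500| = 0.150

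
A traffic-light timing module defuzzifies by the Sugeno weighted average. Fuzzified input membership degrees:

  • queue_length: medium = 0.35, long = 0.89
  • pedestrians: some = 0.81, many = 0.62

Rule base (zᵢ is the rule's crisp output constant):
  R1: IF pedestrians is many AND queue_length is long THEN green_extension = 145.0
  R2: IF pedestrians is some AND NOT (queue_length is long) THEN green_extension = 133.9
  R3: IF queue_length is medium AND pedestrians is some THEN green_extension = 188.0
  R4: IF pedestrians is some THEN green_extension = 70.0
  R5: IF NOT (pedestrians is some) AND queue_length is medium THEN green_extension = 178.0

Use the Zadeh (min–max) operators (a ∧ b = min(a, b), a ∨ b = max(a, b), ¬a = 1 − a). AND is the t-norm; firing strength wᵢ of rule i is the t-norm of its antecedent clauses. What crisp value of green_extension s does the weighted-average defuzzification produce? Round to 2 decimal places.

125.46

R1 (z=145.0): many=0.62, long=0.89; AND[min(a, b)] → w = 0.62
R2 (z=133.9): some=0.81, ¬long=1−0.89=0.11; AND[min(a, b)] → w = 0.11
R3 (z=188.0): medium=0.35, some=0.81; AND[min(a, b)] → w = 0.35
R4 (z=70.0): some=0.81 → w = 0.81
R5 (z=178.0): ¬some=1−0.81=0.19, medium=0.35; AND[min(a, b)] → w = 0.19
Weighted average = (0.62·145.0 + 0.11·133.9 + 0.35·188.0 + 0.81·70.0 + 0.19·178.0) / (0.62 + 0.11 + 0.35 + 0.81 + 0.19)
  = 260.9490 / 2.0800 = 125.46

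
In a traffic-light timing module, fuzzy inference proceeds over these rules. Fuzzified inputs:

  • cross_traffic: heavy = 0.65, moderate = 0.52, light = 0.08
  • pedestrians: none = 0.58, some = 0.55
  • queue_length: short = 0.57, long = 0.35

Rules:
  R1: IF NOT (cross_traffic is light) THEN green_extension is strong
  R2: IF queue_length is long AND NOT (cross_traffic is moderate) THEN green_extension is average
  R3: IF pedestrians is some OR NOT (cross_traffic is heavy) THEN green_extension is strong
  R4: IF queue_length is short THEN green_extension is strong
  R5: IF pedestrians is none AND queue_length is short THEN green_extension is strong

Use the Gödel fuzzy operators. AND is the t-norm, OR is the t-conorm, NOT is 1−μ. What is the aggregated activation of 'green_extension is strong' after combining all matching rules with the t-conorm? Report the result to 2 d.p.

R1: ¬light=1−0.08=0.92 → w = 0.92
R2: long=0.35, ¬moderate=1−0.52=0.48; AND[min(a, b)] → w = 0.35
R3: some=0.55, ¬heavy=1−0.65=0.35; OR[max(a, b)] → w = 0.55
R4: short=0.57 → w = 0.57
R5: none=0.58, short=0.57; AND[min(a, b)] → w = 0.57
Rules with consequent 'strong': {R1, R3, R4, R5} → strengths 0.92, 0.55, 0.57, 0.57
Aggregate via t-conorm [max(a, b)]: 0.92

0.92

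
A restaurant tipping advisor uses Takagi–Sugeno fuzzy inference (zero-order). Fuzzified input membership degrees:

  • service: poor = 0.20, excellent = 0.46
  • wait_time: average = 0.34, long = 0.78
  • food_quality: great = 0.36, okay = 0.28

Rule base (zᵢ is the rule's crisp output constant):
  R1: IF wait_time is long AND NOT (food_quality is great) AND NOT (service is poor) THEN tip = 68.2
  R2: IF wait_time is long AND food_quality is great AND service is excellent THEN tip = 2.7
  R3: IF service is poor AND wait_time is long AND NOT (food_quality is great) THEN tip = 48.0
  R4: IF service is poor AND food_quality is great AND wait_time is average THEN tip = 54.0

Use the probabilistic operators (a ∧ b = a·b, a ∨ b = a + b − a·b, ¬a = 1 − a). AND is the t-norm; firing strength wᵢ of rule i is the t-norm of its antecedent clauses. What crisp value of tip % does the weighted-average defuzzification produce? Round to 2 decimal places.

51.62

R1 (z=68.2): long=0.78, ¬great=1−0.36=0.64, ¬poor=1−0.20=0.80; AND[a·b] → w = 0.3994
R2 (z=2.7): long=0.78, great=0.36, excellent=0.46; AND[a·b] → w = 0.1292
R3 (z=48.0): poor=0.20, long=0.78, ¬great=1−0.36=0.64; AND[a·b] → w = 0.0998
R4 (z=54.0): poor=0.20, great=0.36, average=0.34; AND[a·b] → w = 0.0245
Weighted average = (0.3994·68.2 + 0.1292·2.7 + 0.0998·48.0 + 0.0245·54.0) / (0.3994 + 0.1292 + 0.0998 + 0.0245)
  = 33.6993 / 0.6528 = 51.62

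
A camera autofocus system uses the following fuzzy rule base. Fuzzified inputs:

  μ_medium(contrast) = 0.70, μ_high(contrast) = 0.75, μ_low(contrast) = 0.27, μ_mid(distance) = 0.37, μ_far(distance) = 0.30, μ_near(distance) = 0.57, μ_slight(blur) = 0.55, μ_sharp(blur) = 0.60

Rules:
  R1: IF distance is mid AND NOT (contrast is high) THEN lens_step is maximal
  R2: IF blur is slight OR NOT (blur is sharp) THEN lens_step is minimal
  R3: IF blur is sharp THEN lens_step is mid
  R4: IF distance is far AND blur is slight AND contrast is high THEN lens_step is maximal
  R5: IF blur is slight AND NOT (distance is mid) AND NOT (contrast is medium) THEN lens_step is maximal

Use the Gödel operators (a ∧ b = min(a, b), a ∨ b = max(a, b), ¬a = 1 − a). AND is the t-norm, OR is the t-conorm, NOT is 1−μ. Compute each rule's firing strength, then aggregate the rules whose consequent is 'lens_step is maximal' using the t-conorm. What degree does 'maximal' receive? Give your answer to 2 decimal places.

R1: mid=0.37, ¬high=1−0.75=0.25; AND[min(a, b)] → w = 0.25
R2: slight=0.55, ¬sharp=1−0.60=0.40; OR[max(a, b)] → w = 0.55
R3: sharp=0.60 → w = 0.60
R4: far=0.30, slight=0.55, high=0.75; AND[min(a, b)] → w = 0.30
R5: slight=0.55, ¬mid=1−0.37=0.63, ¬medium=1−0.70=0.30; AND[min(a, b)] → w = 0.30
Rules with consequent 'maximal': {R1, R4, R5} → strengths 0.25, 0.30, 0.30
Aggregate via t-conorm [max(a, b)]: 0.30

0.30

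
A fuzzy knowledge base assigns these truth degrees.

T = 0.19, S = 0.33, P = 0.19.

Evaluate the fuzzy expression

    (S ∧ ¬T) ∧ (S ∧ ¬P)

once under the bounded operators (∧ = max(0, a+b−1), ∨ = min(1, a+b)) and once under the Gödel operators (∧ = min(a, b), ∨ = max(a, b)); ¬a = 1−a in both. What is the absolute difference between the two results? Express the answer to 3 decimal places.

Under bounded:
  ¬T = 1 − 0.19 = 0.81
  S ∧ ¬T = max(0, a+b−1) on (0.33, 0.81) = 0.14
  ¬P = 1 − 0.19 = 0.81
  S ∧ ¬P = max(0, a+b−1) on (0.33, 0.81) = 0.14
  (S ∧ ¬T) ∧ (S ∧ ¬P) = max(0, a+b−1) on (0.14, 0.14) = 0.00
  → value = 0.0000
Under Gödel:
  ¬T = 1 − 0.19 = 0.81
  S ∧ ¬T = min(a, b) on (0.33, 0.81) = 0.33
  ¬P = 1 − 0.19 = 0.81
  S ∧ ¬P = min(a, b) on (0.33, 0.81) = 0.33
  (S ∧ ¬T) ∧ (S ∧ ¬P) = min(a, b) on (0.33, 0.33) = 0.33
  → value = 0.3300
|0.0000 − 0.3300| = 0.330

0.330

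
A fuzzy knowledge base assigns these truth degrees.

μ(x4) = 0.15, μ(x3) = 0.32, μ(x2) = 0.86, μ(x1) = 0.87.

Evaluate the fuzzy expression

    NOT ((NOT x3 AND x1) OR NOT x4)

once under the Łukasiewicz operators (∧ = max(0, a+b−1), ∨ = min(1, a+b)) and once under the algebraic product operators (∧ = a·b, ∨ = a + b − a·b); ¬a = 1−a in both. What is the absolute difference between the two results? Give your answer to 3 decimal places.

0.061

Under Łukasiewicz:
  NOT x3 = 1 − 0.32 = 0.68
  NOT x3 AND x1 = max(0, a+b−1) on (0.68, 0.87) = 0.55
  NOT x4 = 1 − 0.15 = 0.85
  (NOT x3 AND x1) OR NOT x4 = min(1, a+b) on (0.55, 0.85) = 1.00
  NOT ((NOT x3 AND x1) OR NOT x4) = 1 − 1.00 = 0.00
  → value = 0.0000
Under algebraic product:
  NOT x3 = 1 − 0.3200 = 0.6800
  NOT x3 AND x1 = a·b on (0.6800, 0.8700) = 0.5916
  NOT x4 = 1 − 0.1500 = 0.8500
  (NOT x3 AND x1) OR NOT x4 = a + b − a·b on (0.5916, 0.8500) = 0.9387
  NOT ((NOT x3 AND x1) OR NOT x4) = 1 − 0.9387 = 0.0613
  → value = 0.0613
|0.0000 − 0.0613| = 0.061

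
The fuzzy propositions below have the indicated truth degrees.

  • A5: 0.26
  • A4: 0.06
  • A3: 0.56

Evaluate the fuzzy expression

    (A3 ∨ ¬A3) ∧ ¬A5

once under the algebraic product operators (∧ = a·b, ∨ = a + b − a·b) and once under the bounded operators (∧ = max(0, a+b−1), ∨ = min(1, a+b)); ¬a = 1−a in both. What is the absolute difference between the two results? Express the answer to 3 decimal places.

Under algebraic product:
  ¬A3 = 1 − 0.5600 = 0.4400
  A3 ∨ ¬A3 = a + b − a·b on (0.5600, 0.4400) = 0.7536
  ¬A5 = 1 − 0.2600 = 0.7400
  (A3 ∨ ¬A3) ∧ ¬A5 = a·b on (0.7536, 0.7400) = 0.5577
  → value = 0.5577
Under bounded:
  ¬A3 = 1 − 0.56 = 0.44
  A3 ∨ ¬A3 = min(1, a+b) on (0.56, 0.44) = 1.00
  ¬A5 = 1 − 0.26 = 0.74
  (A3 ∨ ¬A3) ∧ ¬A5 = max(0, a+b−1) on (1.00, 0.74) = 0.74
  → value = 0.7400
|0.5577 − 0.7400| = 0.182

0.182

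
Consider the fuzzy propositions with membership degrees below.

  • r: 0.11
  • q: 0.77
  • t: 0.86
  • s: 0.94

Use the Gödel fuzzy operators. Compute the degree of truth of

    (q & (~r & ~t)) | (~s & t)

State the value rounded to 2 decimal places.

0.14

~r = 1 − 0.11 = 0.89
~t = 1 − 0.86 = 0.14
~r & ~t = min(a, b) on (0.89, 0.14) = 0.14
q & (~r & ~t) = min(a, b) on (0.77, 0.14) = 0.14
~s = 1 − 0.94 = 0.06
~s & t = min(a, b) on (0.06, 0.86) = 0.06
(q & (~r & ~t)) | (~s & t) = max(a, b) on (0.14, 0.06) = 0.14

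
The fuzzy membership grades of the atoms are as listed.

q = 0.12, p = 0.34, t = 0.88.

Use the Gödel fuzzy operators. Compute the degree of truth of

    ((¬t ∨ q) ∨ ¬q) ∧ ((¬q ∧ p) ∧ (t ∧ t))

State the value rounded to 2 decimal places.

¬t = 1 − 0.88 = 0.12
¬t ∨ q = max(a, b) on (0.12, 0.12) = 0.12
¬q = 1 − 0.12 = 0.88
(¬t ∨ q) ∨ ¬q = max(a, b) on (0.12, 0.88) = 0.88
¬q = 1 − 0.12 = 0.88
¬q ∧ p = min(a, b) on (0.88, 0.34) = 0.34
t ∧ t = min(a, b) on (0.88, 0.88) = 0.88
(¬q ∧ p) ∧ (t ∧ t) = min(a, b) on (0.34, 0.88) = 0.34
((¬t ∨ q) ∨ ¬q) ∧ ((¬q ∧ p) ∧ (t ∧ t)) = min(a, b) on (0.88, 0.34) = 0.34

0.34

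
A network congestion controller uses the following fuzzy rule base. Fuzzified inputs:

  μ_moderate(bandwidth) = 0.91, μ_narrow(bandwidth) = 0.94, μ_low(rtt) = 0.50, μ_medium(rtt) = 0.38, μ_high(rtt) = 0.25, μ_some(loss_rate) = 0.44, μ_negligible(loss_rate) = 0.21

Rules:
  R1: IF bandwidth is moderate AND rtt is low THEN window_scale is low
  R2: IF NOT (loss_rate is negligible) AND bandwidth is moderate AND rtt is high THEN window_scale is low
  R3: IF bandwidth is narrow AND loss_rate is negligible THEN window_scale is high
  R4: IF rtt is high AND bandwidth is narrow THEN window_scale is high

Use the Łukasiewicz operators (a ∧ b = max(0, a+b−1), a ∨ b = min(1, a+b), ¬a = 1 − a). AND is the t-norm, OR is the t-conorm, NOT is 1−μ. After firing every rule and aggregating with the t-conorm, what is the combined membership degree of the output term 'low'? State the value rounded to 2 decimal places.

R1: moderate=0.91, low=0.50; AND[max(0, a+b−1)] → w = 0.41
R2: ¬negligible=1−0.21=0.79, moderate=0.91, high=0.25; AND[max(0, a+b−1)] → w = 0.00
R3: narrow=0.94, negligible=0.21; AND[max(0, a+b−1)] → w = 0.15
R4: high=0.25, narrow=0.94; AND[max(0, a+b−1)] → w = 0.19
Rules with consequent 'low': {R1, R2} → strengths 0.41, 0.00
Aggregate via t-conorm [min(1, a+b)]: 0.41

0.41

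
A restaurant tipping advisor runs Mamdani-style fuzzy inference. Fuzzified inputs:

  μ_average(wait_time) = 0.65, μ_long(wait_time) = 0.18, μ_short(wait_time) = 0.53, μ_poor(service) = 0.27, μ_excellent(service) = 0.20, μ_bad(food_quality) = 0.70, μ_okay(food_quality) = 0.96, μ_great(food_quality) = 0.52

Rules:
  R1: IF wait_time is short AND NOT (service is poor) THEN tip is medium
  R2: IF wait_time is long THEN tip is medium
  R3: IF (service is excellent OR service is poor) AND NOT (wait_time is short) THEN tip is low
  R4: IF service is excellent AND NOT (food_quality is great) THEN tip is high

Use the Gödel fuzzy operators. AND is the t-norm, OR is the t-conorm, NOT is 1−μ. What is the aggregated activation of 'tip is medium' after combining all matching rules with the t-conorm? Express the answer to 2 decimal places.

R1: short=0.53, ¬poor=1−0.27=0.73; AND[min(a, b)] → w = 0.53
R2: long=0.18 → w = 0.18
R3: (excellent=0.20 OR poor=0.27) = 0.27; AND[min(a, b)] with ¬short=1−0.53=0.47 → w = 0.27
R4: excellent=0.20, ¬great=1−0.52=0.48; AND[min(a, b)] → w = 0.20
Rules with consequent 'medium': {R1, R2} → strengths 0.53, 0.18
Aggregate via t-conorm [max(a, b)]: 0.53

0.53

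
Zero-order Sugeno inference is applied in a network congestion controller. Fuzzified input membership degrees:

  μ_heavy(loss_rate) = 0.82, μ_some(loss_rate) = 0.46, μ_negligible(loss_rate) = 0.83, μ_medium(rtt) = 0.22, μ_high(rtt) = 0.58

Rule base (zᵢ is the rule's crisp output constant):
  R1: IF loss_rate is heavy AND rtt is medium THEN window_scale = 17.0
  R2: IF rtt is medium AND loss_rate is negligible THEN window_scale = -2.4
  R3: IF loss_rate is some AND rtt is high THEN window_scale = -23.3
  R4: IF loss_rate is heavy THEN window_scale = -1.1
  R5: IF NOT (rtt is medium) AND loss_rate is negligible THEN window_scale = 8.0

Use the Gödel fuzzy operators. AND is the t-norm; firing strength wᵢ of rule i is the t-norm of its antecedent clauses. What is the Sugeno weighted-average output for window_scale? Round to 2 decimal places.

R1 (z=17.0): heavy=0.82, medium=0.22; AND[min(a, b)] → w = 0.22
R2 (z=-2.4): medium=0.22, negligible=0.83; AND[min(a, b)] → w = 0.22
R3 (z=-23.3): some=0.46, high=0.58; AND[min(a, b)] → w = 0.46
R4 (z=-1.1): heavy=0.82 → w = 0.82
R5 (z=8.0): ¬medium=1−0.22=0.78, negligible=0.83; AND[min(a, b)] → w = 0.78
Weighted average = (0.22·17.0 + 0.22·-2.4 + 0.46·-23.3 + 0.82·-1.1 + 0.78·8.0) / (0.22 + 0.22 + 0.46 + 0.82 + 0.78)
  = -2.1680 / 2.5000 = -0.87

-0.87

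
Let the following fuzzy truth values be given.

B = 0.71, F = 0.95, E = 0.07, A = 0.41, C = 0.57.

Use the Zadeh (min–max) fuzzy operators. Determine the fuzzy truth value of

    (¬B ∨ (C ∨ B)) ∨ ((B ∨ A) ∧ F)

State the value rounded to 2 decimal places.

¬B = 1 − 0.71 = 0.29
C ∨ B = max(a, b) on (0.57, 0.71) = 0.71
¬B ∨ (C ∨ B) = max(a, b) on (0.29, 0.71) = 0.71
B ∨ A = max(a, b) on (0.71, 0.41) = 0.71
(B ∨ A) ∧ F = min(a, b) on (0.71, 0.95) = 0.71
(¬B ∨ (C ∨ B)) ∨ ((B ∨ A) ∧ F) = max(a, b) on (0.71, 0.71) = 0.71

0.71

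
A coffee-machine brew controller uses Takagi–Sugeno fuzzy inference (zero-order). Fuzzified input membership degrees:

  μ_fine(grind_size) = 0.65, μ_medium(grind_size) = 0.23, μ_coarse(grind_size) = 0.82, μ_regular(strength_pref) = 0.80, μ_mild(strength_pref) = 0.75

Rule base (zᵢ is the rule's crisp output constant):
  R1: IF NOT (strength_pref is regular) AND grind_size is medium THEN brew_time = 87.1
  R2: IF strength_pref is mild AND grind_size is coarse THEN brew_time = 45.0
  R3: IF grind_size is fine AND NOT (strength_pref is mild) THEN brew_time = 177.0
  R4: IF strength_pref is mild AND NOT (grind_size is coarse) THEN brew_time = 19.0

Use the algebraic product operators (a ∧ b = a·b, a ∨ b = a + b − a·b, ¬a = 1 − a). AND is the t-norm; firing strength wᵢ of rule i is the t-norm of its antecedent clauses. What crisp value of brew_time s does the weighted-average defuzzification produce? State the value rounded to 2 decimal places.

65.74

R1 (z=87.1): ¬regular=1−0.80=0.20, medium=0.23; AND[a·b] → w = 0.0460
R2 (z=45.0): mild=0.75, coarse=0.82; AND[a·b] → w = 0.6150
R3 (z=177.0): fine=0.65, ¬mild=1−0.75=0.25; AND[a·b] → w = 0.1625
R4 (z=19.0): mild=0.75, ¬coarse=1−0.82=0.18; AND[a·b] → w = 0.1350
Weighted average = (0.0460·87.1 + 0.6150·45.0 + 0.1625·177.0 + 0.1350·19.0) / (0.0460 + 0.6150 + 0.1625 + 0.1350)
  = 63.0091 / 0.9585 = 65.74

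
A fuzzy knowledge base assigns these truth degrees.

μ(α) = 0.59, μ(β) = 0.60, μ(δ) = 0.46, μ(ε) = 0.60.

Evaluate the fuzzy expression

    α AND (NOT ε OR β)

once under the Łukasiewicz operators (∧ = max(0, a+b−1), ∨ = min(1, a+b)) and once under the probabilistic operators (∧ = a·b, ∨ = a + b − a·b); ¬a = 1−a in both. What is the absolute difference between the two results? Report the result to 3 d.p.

0.142

Under Łukasiewicz:
  NOT ε = 1 − 0.60 = 0.40
  NOT ε OR β = min(1, a+b) on (0.40, 0.60) = 1.00
  α AND (NOT ε OR β) = max(0, a+b−1) on (0.59, 1.00) = 0.59
  → value = 0.5900
Under probabilistic:
  NOT ε = 1 − 0.6000 = 0.4000
  NOT ε OR β = a + b − a·b on (0.4000, 0.6000) = 0.7600
  α AND (NOT ε OR β) = a·b on (0.5900, 0.7600) = 0.4484
  → value = 0.4484
|0.5900 − 0.4484| = 0.142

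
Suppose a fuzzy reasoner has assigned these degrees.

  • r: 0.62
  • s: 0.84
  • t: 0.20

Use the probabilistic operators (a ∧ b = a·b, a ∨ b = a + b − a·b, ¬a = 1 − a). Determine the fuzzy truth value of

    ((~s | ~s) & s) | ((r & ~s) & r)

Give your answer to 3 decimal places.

~s = 1 − 0.8400 = 0.1600
~s = 1 − 0.8400 = 0.1600
~s | ~s = a + b − a·b on (0.1600, 0.1600) = 0.2944
(~s | ~s) & s = a·b on (0.2944, 0.8400) = 0.2473
~s = 1 − 0.8400 = 0.1600
r & ~s = a·b on (0.6200, 0.1600) = 0.0992
(r & ~s) & r = a·b on (0.0992, 0.6200) = 0.0615
((~s | ~s) & s) | ((r & ~s) & r) = a + b − a·b on (0.2473, 0.0615) = 0.2936

0.294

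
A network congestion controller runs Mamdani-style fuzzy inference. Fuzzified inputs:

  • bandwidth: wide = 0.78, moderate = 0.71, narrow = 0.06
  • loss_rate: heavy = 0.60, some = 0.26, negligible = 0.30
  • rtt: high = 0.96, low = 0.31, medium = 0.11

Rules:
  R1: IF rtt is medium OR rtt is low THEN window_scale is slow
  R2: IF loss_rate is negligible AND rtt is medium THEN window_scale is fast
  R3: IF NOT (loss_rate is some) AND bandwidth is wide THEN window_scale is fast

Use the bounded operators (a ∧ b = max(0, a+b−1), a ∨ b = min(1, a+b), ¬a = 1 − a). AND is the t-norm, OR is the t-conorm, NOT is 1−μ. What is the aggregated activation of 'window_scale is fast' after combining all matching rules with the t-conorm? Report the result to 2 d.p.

0.52

R1: medium=0.11, low=0.31; OR[min(1, a+b)] → w = 0.42
R2: negligible=0.30, medium=0.11; AND[max(0, a+b−1)] → w = 0.00
R3: ¬some=1−0.26=0.74, wide=0.78; AND[max(0, a+b−1)] → w = 0.52
Rules with consequent 'fast': {R2, R3} → strengths 0.00, 0.52
Aggregate via t-conorm [min(1, a+b)]: 0.52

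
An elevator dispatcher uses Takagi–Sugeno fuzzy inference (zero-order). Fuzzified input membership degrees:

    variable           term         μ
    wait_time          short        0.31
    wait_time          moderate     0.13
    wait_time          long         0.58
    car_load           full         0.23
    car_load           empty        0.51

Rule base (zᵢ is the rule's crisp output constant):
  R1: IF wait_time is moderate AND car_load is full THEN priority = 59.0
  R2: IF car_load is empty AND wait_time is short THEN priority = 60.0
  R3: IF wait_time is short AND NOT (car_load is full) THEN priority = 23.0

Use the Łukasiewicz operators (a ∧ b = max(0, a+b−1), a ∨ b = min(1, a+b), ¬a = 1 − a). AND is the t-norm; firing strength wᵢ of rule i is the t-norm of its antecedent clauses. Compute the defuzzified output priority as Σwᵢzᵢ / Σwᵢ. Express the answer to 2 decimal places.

23.00

R1 (z=59.0): moderate=0.13, full=0.23; AND[max(0, a+b−1)] → w = 0.00
R2 (z=60.0): empty=0.51, short=0.31; AND[max(0, a+b−1)] → w = 0.00
R3 (z=23.0): short=0.31, ¬full=1−0.23=0.77; AND[max(0, a+b−1)] → w = 0.08
Weighted average = (0.00·59.0 + 0.00·60.0 + 0.08·23.0) / (0.00 + 0.00 + 0.08)
  = 1.8400 / 0.0800 = 23.00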